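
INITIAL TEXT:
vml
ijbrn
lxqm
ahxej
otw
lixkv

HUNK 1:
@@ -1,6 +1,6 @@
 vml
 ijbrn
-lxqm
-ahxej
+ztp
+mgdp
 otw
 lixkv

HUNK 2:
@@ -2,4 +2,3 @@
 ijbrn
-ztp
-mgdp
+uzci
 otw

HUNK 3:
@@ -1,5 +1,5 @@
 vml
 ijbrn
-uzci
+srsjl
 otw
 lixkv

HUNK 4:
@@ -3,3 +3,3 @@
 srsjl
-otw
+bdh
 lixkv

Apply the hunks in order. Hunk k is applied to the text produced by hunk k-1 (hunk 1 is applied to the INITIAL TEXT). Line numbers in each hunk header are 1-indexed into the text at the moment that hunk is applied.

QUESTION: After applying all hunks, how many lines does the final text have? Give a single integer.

Answer: 5

Derivation:
Hunk 1: at line 1 remove [lxqm,ahxej] add [ztp,mgdp] -> 6 lines: vml ijbrn ztp mgdp otw lixkv
Hunk 2: at line 2 remove [ztp,mgdp] add [uzci] -> 5 lines: vml ijbrn uzci otw lixkv
Hunk 3: at line 1 remove [uzci] add [srsjl] -> 5 lines: vml ijbrn srsjl otw lixkv
Hunk 4: at line 3 remove [otw] add [bdh] -> 5 lines: vml ijbrn srsjl bdh lixkv
Final line count: 5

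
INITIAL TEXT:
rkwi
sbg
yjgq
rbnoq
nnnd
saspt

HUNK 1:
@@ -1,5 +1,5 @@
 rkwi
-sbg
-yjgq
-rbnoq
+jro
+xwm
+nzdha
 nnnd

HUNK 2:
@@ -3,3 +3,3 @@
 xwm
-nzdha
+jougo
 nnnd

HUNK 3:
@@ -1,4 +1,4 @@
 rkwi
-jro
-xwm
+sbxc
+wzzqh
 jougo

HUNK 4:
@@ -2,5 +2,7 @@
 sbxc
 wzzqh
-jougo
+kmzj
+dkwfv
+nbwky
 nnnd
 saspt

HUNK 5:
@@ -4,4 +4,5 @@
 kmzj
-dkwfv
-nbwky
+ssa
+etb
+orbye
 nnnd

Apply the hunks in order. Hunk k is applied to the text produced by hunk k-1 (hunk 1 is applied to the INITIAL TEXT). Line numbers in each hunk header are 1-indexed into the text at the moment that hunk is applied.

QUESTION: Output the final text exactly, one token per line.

Answer: rkwi
sbxc
wzzqh
kmzj
ssa
etb
orbye
nnnd
saspt

Derivation:
Hunk 1: at line 1 remove [sbg,yjgq,rbnoq] add [jro,xwm,nzdha] -> 6 lines: rkwi jro xwm nzdha nnnd saspt
Hunk 2: at line 3 remove [nzdha] add [jougo] -> 6 lines: rkwi jro xwm jougo nnnd saspt
Hunk 3: at line 1 remove [jro,xwm] add [sbxc,wzzqh] -> 6 lines: rkwi sbxc wzzqh jougo nnnd saspt
Hunk 4: at line 2 remove [jougo] add [kmzj,dkwfv,nbwky] -> 8 lines: rkwi sbxc wzzqh kmzj dkwfv nbwky nnnd saspt
Hunk 5: at line 4 remove [dkwfv,nbwky] add [ssa,etb,orbye] -> 9 lines: rkwi sbxc wzzqh kmzj ssa etb orbye nnnd saspt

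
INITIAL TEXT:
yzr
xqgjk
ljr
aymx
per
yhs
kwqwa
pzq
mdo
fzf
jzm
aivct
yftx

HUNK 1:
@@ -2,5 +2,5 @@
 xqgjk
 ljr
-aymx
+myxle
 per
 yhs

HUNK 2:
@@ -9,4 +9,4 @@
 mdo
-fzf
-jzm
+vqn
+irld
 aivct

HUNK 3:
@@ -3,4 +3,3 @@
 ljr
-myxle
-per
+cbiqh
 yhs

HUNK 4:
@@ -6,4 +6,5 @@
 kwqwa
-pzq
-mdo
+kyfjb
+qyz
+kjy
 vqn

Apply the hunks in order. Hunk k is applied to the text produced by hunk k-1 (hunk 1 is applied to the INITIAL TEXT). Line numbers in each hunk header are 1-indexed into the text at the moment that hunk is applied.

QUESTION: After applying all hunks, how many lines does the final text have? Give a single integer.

Hunk 1: at line 2 remove [aymx] add [myxle] -> 13 lines: yzr xqgjk ljr myxle per yhs kwqwa pzq mdo fzf jzm aivct yftx
Hunk 2: at line 9 remove [fzf,jzm] add [vqn,irld] -> 13 lines: yzr xqgjk ljr myxle per yhs kwqwa pzq mdo vqn irld aivct yftx
Hunk 3: at line 3 remove [myxle,per] add [cbiqh] -> 12 lines: yzr xqgjk ljr cbiqh yhs kwqwa pzq mdo vqn irld aivct yftx
Hunk 4: at line 6 remove [pzq,mdo] add [kyfjb,qyz,kjy] -> 13 lines: yzr xqgjk ljr cbiqh yhs kwqwa kyfjb qyz kjy vqn irld aivct yftx
Final line count: 13

Answer: 13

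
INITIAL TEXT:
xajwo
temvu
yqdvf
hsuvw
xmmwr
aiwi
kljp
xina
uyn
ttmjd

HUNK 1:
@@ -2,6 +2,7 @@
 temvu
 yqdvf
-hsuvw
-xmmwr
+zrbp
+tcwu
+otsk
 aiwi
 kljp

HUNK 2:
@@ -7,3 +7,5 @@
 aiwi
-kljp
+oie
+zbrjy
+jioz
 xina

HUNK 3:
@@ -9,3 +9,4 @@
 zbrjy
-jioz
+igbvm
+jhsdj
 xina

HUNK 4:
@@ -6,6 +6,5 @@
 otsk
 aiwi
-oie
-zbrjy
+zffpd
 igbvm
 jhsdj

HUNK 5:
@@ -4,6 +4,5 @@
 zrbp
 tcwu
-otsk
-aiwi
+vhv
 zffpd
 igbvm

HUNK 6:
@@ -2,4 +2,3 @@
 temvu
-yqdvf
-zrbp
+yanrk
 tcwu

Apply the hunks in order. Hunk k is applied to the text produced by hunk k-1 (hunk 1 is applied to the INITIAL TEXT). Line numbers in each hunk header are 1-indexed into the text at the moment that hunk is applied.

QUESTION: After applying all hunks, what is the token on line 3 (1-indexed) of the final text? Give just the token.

Answer: yanrk

Derivation:
Hunk 1: at line 2 remove [hsuvw,xmmwr] add [zrbp,tcwu,otsk] -> 11 lines: xajwo temvu yqdvf zrbp tcwu otsk aiwi kljp xina uyn ttmjd
Hunk 2: at line 7 remove [kljp] add [oie,zbrjy,jioz] -> 13 lines: xajwo temvu yqdvf zrbp tcwu otsk aiwi oie zbrjy jioz xina uyn ttmjd
Hunk 3: at line 9 remove [jioz] add [igbvm,jhsdj] -> 14 lines: xajwo temvu yqdvf zrbp tcwu otsk aiwi oie zbrjy igbvm jhsdj xina uyn ttmjd
Hunk 4: at line 6 remove [oie,zbrjy] add [zffpd] -> 13 lines: xajwo temvu yqdvf zrbp tcwu otsk aiwi zffpd igbvm jhsdj xina uyn ttmjd
Hunk 5: at line 4 remove [otsk,aiwi] add [vhv] -> 12 lines: xajwo temvu yqdvf zrbp tcwu vhv zffpd igbvm jhsdj xina uyn ttmjd
Hunk 6: at line 2 remove [yqdvf,zrbp] add [yanrk] -> 11 lines: xajwo temvu yanrk tcwu vhv zffpd igbvm jhsdj xina uyn ttmjd
Final line 3: yanrk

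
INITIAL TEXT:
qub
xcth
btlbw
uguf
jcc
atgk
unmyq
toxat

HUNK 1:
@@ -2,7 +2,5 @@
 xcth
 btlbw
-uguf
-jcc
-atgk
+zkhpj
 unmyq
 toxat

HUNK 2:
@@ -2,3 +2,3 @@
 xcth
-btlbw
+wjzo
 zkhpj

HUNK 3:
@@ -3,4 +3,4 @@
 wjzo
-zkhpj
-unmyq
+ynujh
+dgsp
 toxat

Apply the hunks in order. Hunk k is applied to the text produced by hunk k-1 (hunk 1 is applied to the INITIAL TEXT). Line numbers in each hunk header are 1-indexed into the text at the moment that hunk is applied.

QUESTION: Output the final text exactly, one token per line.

Answer: qub
xcth
wjzo
ynujh
dgsp
toxat

Derivation:
Hunk 1: at line 2 remove [uguf,jcc,atgk] add [zkhpj] -> 6 lines: qub xcth btlbw zkhpj unmyq toxat
Hunk 2: at line 2 remove [btlbw] add [wjzo] -> 6 lines: qub xcth wjzo zkhpj unmyq toxat
Hunk 3: at line 3 remove [zkhpj,unmyq] add [ynujh,dgsp] -> 6 lines: qub xcth wjzo ynujh dgsp toxat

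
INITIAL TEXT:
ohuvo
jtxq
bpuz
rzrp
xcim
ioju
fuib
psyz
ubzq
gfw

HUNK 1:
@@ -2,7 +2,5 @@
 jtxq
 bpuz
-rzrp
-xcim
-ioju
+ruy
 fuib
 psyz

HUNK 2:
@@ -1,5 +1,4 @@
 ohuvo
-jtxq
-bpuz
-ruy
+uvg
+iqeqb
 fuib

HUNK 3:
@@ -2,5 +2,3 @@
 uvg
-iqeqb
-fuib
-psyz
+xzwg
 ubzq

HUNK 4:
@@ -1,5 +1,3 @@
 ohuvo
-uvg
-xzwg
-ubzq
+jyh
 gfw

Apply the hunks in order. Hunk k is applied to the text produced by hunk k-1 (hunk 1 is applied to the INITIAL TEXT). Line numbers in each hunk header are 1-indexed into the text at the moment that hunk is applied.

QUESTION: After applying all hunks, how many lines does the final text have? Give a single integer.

Answer: 3

Derivation:
Hunk 1: at line 2 remove [rzrp,xcim,ioju] add [ruy] -> 8 lines: ohuvo jtxq bpuz ruy fuib psyz ubzq gfw
Hunk 2: at line 1 remove [jtxq,bpuz,ruy] add [uvg,iqeqb] -> 7 lines: ohuvo uvg iqeqb fuib psyz ubzq gfw
Hunk 3: at line 2 remove [iqeqb,fuib,psyz] add [xzwg] -> 5 lines: ohuvo uvg xzwg ubzq gfw
Hunk 4: at line 1 remove [uvg,xzwg,ubzq] add [jyh] -> 3 lines: ohuvo jyh gfw
Final line count: 3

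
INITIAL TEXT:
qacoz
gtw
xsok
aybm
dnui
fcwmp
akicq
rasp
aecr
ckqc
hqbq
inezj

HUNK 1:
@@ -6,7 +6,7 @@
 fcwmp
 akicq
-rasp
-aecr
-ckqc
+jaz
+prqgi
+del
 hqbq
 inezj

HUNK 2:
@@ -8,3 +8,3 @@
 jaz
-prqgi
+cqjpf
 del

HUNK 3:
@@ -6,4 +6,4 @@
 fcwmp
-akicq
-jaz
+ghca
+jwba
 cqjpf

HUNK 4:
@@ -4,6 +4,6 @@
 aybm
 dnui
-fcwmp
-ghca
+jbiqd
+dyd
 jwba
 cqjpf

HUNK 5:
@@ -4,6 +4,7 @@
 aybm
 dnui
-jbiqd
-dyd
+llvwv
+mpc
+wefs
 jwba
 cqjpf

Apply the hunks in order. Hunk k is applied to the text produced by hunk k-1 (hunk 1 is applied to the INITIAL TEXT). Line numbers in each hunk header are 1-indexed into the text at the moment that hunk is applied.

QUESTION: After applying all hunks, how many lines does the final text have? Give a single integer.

Hunk 1: at line 6 remove [rasp,aecr,ckqc] add [jaz,prqgi,del] -> 12 lines: qacoz gtw xsok aybm dnui fcwmp akicq jaz prqgi del hqbq inezj
Hunk 2: at line 8 remove [prqgi] add [cqjpf] -> 12 lines: qacoz gtw xsok aybm dnui fcwmp akicq jaz cqjpf del hqbq inezj
Hunk 3: at line 6 remove [akicq,jaz] add [ghca,jwba] -> 12 lines: qacoz gtw xsok aybm dnui fcwmp ghca jwba cqjpf del hqbq inezj
Hunk 4: at line 4 remove [fcwmp,ghca] add [jbiqd,dyd] -> 12 lines: qacoz gtw xsok aybm dnui jbiqd dyd jwba cqjpf del hqbq inezj
Hunk 5: at line 4 remove [jbiqd,dyd] add [llvwv,mpc,wefs] -> 13 lines: qacoz gtw xsok aybm dnui llvwv mpc wefs jwba cqjpf del hqbq inezj
Final line count: 13

Answer: 13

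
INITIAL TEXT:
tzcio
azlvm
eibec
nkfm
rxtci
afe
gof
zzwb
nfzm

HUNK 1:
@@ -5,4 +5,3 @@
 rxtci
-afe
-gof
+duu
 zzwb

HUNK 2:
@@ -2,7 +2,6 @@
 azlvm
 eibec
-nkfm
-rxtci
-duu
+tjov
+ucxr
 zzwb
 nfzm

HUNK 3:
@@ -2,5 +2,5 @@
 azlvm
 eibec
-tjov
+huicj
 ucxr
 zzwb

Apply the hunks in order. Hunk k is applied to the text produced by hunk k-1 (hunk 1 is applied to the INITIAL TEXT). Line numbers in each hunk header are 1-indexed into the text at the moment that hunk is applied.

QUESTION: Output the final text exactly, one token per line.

Hunk 1: at line 5 remove [afe,gof] add [duu] -> 8 lines: tzcio azlvm eibec nkfm rxtci duu zzwb nfzm
Hunk 2: at line 2 remove [nkfm,rxtci,duu] add [tjov,ucxr] -> 7 lines: tzcio azlvm eibec tjov ucxr zzwb nfzm
Hunk 3: at line 2 remove [tjov] add [huicj] -> 7 lines: tzcio azlvm eibec huicj ucxr zzwb nfzm

Answer: tzcio
azlvm
eibec
huicj
ucxr
zzwb
nfzm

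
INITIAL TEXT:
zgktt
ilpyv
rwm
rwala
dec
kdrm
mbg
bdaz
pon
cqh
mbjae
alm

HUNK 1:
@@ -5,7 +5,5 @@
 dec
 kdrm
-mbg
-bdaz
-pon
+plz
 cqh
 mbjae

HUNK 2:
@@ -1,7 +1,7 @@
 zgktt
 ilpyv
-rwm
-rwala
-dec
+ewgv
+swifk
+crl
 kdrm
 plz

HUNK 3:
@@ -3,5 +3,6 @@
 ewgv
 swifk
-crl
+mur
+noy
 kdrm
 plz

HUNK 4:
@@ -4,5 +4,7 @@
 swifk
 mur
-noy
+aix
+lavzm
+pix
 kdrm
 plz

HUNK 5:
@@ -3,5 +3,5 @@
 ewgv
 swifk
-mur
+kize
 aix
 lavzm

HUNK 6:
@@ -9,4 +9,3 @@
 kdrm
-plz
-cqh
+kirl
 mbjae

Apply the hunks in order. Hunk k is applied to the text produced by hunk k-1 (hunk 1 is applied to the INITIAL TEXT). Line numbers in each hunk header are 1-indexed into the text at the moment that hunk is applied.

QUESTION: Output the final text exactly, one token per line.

Hunk 1: at line 5 remove [mbg,bdaz,pon] add [plz] -> 10 lines: zgktt ilpyv rwm rwala dec kdrm plz cqh mbjae alm
Hunk 2: at line 1 remove [rwm,rwala,dec] add [ewgv,swifk,crl] -> 10 lines: zgktt ilpyv ewgv swifk crl kdrm plz cqh mbjae alm
Hunk 3: at line 3 remove [crl] add [mur,noy] -> 11 lines: zgktt ilpyv ewgv swifk mur noy kdrm plz cqh mbjae alm
Hunk 4: at line 4 remove [noy] add [aix,lavzm,pix] -> 13 lines: zgktt ilpyv ewgv swifk mur aix lavzm pix kdrm plz cqh mbjae alm
Hunk 5: at line 3 remove [mur] add [kize] -> 13 lines: zgktt ilpyv ewgv swifk kize aix lavzm pix kdrm plz cqh mbjae alm
Hunk 6: at line 9 remove [plz,cqh] add [kirl] -> 12 lines: zgktt ilpyv ewgv swifk kize aix lavzm pix kdrm kirl mbjae alm

Answer: zgktt
ilpyv
ewgv
swifk
kize
aix
lavzm
pix
kdrm
kirl
mbjae
alm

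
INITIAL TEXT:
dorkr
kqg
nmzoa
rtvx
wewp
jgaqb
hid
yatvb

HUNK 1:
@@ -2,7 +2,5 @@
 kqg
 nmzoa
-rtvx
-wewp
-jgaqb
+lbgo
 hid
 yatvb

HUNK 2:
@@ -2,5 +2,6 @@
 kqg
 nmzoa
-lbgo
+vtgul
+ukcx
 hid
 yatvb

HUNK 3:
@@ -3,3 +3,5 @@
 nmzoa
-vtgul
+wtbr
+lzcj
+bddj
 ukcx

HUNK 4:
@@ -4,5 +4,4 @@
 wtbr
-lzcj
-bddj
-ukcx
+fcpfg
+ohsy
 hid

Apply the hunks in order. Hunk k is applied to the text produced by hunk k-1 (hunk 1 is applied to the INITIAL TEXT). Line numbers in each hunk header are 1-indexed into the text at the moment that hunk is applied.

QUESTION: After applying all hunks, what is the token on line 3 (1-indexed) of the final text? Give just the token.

Answer: nmzoa

Derivation:
Hunk 1: at line 2 remove [rtvx,wewp,jgaqb] add [lbgo] -> 6 lines: dorkr kqg nmzoa lbgo hid yatvb
Hunk 2: at line 2 remove [lbgo] add [vtgul,ukcx] -> 7 lines: dorkr kqg nmzoa vtgul ukcx hid yatvb
Hunk 3: at line 3 remove [vtgul] add [wtbr,lzcj,bddj] -> 9 lines: dorkr kqg nmzoa wtbr lzcj bddj ukcx hid yatvb
Hunk 4: at line 4 remove [lzcj,bddj,ukcx] add [fcpfg,ohsy] -> 8 lines: dorkr kqg nmzoa wtbr fcpfg ohsy hid yatvb
Final line 3: nmzoa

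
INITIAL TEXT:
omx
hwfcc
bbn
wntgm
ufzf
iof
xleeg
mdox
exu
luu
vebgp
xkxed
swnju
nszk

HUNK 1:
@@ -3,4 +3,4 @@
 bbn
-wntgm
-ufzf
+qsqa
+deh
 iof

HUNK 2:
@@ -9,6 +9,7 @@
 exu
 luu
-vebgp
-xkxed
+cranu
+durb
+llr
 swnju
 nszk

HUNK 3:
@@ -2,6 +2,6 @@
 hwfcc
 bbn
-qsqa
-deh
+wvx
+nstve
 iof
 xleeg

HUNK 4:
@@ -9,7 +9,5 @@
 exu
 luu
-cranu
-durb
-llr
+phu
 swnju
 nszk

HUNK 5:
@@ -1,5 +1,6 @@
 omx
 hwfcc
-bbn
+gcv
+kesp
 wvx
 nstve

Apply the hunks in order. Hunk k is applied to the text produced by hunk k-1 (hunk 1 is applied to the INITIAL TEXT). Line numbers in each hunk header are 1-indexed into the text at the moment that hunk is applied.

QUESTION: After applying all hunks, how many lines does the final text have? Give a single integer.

Answer: 14

Derivation:
Hunk 1: at line 3 remove [wntgm,ufzf] add [qsqa,deh] -> 14 lines: omx hwfcc bbn qsqa deh iof xleeg mdox exu luu vebgp xkxed swnju nszk
Hunk 2: at line 9 remove [vebgp,xkxed] add [cranu,durb,llr] -> 15 lines: omx hwfcc bbn qsqa deh iof xleeg mdox exu luu cranu durb llr swnju nszk
Hunk 3: at line 2 remove [qsqa,deh] add [wvx,nstve] -> 15 lines: omx hwfcc bbn wvx nstve iof xleeg mdox exu luu cranu durb llr swnju nszk
Hunk 4: at line 9 remove [cranu,durb,llr] add [phu] -> 13 lines: omx hwfcc bbn wvx nstve iof xleeg mdox exu luu phu swnju nszk
Hunk 5: at line 1 remove [bbn] add [gcv,kesp] -> 14 lines: omx hwfcc gcv kesp wvx nstve iof xleeg mdox exu luu phu swnju nszk
Final line count: 14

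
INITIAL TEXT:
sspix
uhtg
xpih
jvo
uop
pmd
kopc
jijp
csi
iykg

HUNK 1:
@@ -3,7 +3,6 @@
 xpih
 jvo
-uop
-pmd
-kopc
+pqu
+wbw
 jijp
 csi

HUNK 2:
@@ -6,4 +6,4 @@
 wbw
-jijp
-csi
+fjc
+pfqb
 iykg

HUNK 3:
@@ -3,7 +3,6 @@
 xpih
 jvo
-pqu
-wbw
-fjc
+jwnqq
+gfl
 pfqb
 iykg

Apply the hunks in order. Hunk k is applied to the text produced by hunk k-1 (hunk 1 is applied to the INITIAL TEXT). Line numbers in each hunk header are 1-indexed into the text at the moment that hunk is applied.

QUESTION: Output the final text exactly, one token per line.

Hunk 1: at line 3 remove [uop,pmd,kopc] add [pqu,wbw] -> 9 lines: sspix uhtg xpih jvo pqu wbw jijp csi iykg
Hunk 2: at line 6 remove [jijp,csi] add [fjc,pfqb] -> 9 lines: sspix uhtg xpih jvo pqu wbw fjc pfqb iykg
Hunk 3: at line 3 remove [pqu,wbw,fjc] add [jwnqq,gfl] -> 8 lines: sspix uhtg xpih jvo jwnqq gfl pfqb iykg

Answer: sspix
uhtg
xpih
jvo
jwnqq
gfl
pfqb
iykg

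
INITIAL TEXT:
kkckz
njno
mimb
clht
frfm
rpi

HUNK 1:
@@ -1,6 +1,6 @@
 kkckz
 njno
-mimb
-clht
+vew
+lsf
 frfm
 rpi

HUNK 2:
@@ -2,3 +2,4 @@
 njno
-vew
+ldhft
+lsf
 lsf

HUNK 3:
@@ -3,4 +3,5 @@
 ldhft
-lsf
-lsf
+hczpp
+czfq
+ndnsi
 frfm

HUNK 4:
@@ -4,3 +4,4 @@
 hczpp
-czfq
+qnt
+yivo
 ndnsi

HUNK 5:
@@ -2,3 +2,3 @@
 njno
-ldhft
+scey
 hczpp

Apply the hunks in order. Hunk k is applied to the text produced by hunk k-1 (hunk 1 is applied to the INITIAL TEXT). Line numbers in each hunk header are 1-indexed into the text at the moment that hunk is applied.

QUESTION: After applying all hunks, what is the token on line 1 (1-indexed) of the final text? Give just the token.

Hunk 1: at line 1 remove [mimb,clht] add [vew,lsf] -> 6 lines: kkckz njno vew lsf frfm rpi
Hunk 2: at line 2 remove [vew] add [ldhft,lsf] -> 7 lines: kkckz njno ldhft lsf lsf frfm rpi
Hunk 3: at line 3 remove [lsf,lsf] add [hczpp,czfq,ndnsi] -> 8 lines: kkckz njno ldhft hczpp czfq ndnsi frfm rpi
Hunk 4: at line 4 remove [czfq] add [qnt,yivo] -> 9 lines: kkckz njno ldhft hczpp qnt yivo ndnsi frfm rpi
Hunk 5: at line 2 remove [ldhft] add [scey] -> 9 lines: kkckz njno scey hczpp qnt yivo ndnsi frfm rpi
Final line 1: kkckz

Answer: kkckz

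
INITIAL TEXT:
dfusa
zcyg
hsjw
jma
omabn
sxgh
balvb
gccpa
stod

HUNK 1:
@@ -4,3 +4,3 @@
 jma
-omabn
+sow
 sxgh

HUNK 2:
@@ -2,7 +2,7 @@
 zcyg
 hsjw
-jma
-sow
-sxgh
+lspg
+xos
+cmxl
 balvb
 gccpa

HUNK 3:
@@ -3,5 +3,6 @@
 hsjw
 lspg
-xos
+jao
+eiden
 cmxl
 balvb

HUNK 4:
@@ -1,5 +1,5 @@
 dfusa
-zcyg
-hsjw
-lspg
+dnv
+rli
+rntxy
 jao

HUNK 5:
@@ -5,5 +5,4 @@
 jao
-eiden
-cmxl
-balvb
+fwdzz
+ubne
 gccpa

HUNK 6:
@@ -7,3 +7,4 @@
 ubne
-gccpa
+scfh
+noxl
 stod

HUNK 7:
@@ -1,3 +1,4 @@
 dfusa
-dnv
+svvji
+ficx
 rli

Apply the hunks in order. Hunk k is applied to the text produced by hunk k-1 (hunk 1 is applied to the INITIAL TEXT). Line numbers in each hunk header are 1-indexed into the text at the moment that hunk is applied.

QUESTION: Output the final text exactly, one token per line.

Answer: dfusa
svvji
ficx
rli
rntxy
jao
fwdzz
ubne
scfh
noxl
stod

Derivation:
Hunk 1: at line 4 remove [omabn] add [sow] -> 9 lines: dfusa zcyg hsjw jma sow sxgh balvb gccpa stod
Hunk 2: at line 2 remove [jma,sow,sxgh] add [lspg,xos,cmxl] -> 9 lines: dfusa zcyg hsjw lspg xos cmxl balvb gccpa stod
Hunk 3: at line 3 remove [xos] add [jao,eiden] -> 10 lines: dfusa zcyg hsjw lspg jao eiden cmxl balvb gccpa stod
Hunk 4: at line 1 remove [zcyg,hsjw,lspg] add [dnv,rli,rntxy] -> 10 lines: dfusa dnv rli rntxy jao eiden cmxl balvb gccpa stod
Hunk 5: at line 5 remove [eiden,cmxl,balvb] add [fwdzz,ubne] -> 9 lines: dfusa dnv rli rntxy jao fwdzz ubne gccpa stod
Hunk 6: at line 7 remove [gccpa] add [scfh,noxl] -> 10 lines: dfusa dnv rli rntxy jao fwdzz ubne scfh noxl stod
Hunk 7: at line 1 remove [dnv] add [svvji,ficx] -> 11 lines: dfusa svvji ficx rli rntxy jao fwdzz ubne scfh noxl stod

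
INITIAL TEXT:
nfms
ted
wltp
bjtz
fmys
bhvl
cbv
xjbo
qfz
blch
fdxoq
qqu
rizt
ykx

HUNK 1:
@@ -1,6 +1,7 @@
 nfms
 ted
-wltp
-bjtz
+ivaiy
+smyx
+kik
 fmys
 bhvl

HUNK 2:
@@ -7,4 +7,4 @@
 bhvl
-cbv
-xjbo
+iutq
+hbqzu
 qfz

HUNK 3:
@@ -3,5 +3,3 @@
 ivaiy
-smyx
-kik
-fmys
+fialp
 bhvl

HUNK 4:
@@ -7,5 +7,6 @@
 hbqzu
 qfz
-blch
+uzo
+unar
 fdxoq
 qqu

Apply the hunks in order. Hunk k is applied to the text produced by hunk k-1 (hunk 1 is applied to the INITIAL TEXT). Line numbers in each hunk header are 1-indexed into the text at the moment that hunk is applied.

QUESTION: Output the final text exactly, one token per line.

Hunk 1: at line 1 remove [wltp,bjtz] add [ivaiy,smyx,kik] -> 15 lines: nfms ted ivaiy smyx kik fmys bhvl cbv xjbo qfz blch fdxoq qqu rizt ykx
Hunk 2: at line 7 remove [cbv,xjbo] add [iutq,hbqzu] -> 15 lines: nfms ted ivaiy smyx kik fmys bhvl iutq hbqzu qfz blch fdxoq qqu rizt ykx
Hunk 3: at line 3 remove [smyx,kik,fmys] add [fialp] -> 13 lines: nfms ted ivaiy fialp bhvl iutq hbqzu qfz blch fdxoq qqu rizt ykx
Hunk 4: at line 7 remove [blch] add [uzo,unar] -> 14 lines: nfms ted ivaiy fialp bhvl iutq hbqzu qfz uzo unar fdxoq qqu rizt ykx

Answer: nfms
ted
ivaiy
fialp
bhvl
iutq
hbqzu
qfz
uzo
unar
fdxoq
qqu
rizt
ykx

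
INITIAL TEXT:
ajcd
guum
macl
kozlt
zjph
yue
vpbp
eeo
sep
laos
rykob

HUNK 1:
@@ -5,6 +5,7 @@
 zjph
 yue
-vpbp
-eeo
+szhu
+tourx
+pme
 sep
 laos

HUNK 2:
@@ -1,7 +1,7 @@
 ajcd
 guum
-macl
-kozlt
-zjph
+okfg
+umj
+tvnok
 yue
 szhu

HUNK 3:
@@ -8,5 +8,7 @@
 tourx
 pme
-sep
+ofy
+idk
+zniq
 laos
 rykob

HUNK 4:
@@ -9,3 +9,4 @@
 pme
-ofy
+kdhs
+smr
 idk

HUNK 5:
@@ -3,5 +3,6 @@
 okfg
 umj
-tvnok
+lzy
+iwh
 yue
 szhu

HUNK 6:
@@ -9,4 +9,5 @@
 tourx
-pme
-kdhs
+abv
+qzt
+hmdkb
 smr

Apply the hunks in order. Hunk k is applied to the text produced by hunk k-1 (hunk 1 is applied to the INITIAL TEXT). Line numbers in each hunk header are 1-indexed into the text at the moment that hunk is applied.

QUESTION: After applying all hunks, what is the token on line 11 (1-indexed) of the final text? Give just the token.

Hunk 1: at line 5 remove [vpbp,eeo] add [szhu,tourx,pme] -> 12 lines: ajcd guum macl kozlt zjph yue szhu tourx pme sep laos rykob
Hunk 2: at line 1 remove [macl,kozlt,zjph] add [okfg,umj,tvnok] -> 12 lines: ajcd guum okfg umj tvnok yue szhu tourx pme sep laos rykob
Hunk 3: at line 8 remove [sep] add [ofy,idk,zniq] -> 14 lines: ajcd guum okfg umj tvnok yue szhu tourx pme ofy idk zniq laos rykob
Hunk 4: at line 9 remove [ofy] add [kdhs,smr] -> 15 lines: ajcd guum okfg umj tvnok yue szhu tourx pme kdhs smr idk zniq laos rykob
Hunk 5: at line 3 remove [tvnok] add [lzy,iwh] -> 16 lines: ajcd guum okfg umj lzy iwh yue szhu tourx pme kdhs smr idk zniq laos rykob
Hunk 6: at line 9 remove [pme,kdhs] add [abv,qzt,hmdkb] -> 17 lines: ajcd guum okfg umj lzy iwh yue szhu tourx abv qzt hmdkb smr idk zniq laos rykob
Final line 11: qzt

Answer: qzt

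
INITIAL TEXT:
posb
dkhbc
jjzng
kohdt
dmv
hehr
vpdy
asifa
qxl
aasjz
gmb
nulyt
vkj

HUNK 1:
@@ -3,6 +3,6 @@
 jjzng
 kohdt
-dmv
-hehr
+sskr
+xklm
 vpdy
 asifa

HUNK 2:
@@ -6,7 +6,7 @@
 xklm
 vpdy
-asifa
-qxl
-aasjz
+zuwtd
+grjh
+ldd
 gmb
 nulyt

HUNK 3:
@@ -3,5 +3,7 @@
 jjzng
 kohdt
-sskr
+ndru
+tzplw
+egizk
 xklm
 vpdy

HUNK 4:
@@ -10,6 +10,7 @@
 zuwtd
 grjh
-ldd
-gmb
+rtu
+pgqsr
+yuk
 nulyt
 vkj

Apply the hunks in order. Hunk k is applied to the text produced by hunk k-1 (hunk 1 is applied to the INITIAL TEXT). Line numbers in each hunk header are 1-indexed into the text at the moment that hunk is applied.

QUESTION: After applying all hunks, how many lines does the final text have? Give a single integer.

Hunk 1: at line 3 remove [dmv,hehr] add [sskr,xklm] -> 13 lines: posb dkhbc jjzng kohdt sskr xklm vpdy asifa qxl aasjz gmb nulyt vkj
Hunk 2: at line 6 remove [asifa,qxl,aasjz] add [zuwtd,grjh,ldd] -> 13 lines: posb dkhbc jjzng kohdt sskr xklm vpdy zuwtd grjh ldd gmb nulyt vkj
Hunk 3: at line 3 remove [sskr] add [ndru,tzplw,egizk] -> 15 lines: posb dkhbc jjzng kohdt ndru tzplw egizk xklm vpdy zuwtd grjh ldd gmb nulyt vkj
Hunk 4: at line 10 remove [ldd,gmb] add [rtu,pgqsr,yuk] -> 16 lines: posb dkhbc jjzng kohdt ndru tzplw egizk xklm vpdy zuwtd grjh rtu pgqsr yuk nulyt vkj
Final line count: 16

Answer: 16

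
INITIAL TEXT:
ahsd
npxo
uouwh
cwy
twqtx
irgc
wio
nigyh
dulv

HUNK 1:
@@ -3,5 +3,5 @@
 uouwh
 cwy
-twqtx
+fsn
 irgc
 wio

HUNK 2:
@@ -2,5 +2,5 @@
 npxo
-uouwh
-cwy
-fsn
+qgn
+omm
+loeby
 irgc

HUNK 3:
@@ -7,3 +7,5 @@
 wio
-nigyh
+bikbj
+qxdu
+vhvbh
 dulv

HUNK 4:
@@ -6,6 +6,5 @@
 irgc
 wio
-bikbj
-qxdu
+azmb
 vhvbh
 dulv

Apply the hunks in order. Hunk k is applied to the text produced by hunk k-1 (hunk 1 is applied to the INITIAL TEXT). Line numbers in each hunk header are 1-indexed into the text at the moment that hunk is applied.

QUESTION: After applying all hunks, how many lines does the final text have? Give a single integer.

Hunk 1: at line 3 remove [twqtx] add [fsn] -> 9 lines: ahsd npxo uouwh cwy fsn irgc wio nigyh dulv
Hunk 2: at line 2 remove [uouwh,cwy,fsn] add [qgn,omm,loeby] -> 9 lines: ahsd npxo qgn omm loeby irgc wio nigyh dulv
Hunk 3: at line 7 remove [nigyh] add [bikbj,qxdu,vhvbh] -> 11 lines: ahsd npxo qgn omm loeby irgc wio bikbj qxdu vhvbh dulv
Hunk 4: at line 6 remove [bikbj,qxdu] add [azmb] -> 10 lines: ahsd npxo qgn omm loeby irgc wio azmb vhvbh dulv
Final line count: 10

Answer: 10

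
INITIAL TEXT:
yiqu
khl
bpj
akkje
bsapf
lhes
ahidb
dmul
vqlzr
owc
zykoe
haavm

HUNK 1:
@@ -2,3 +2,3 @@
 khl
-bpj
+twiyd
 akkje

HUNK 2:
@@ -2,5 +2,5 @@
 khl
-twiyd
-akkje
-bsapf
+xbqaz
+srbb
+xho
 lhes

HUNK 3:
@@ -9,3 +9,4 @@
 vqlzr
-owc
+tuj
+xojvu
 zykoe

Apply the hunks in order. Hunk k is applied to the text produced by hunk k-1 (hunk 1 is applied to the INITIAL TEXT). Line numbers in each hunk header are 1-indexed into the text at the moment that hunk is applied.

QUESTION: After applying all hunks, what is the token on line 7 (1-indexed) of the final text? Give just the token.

Answer: ahidb

Derivation:
Hunk 1: at line 2 remove [bpj] add [twiyd] -> 12 lines: yiqu khl twiyd akkje bsapf lhes ahidb dmul vqlzr owc zykoe haavm
Hunk 2: at line 2 remove [twiyd,akkje,bsapf] add [xbqaz,srbb,xho] -> 12 lines: yiqu khl xbqaz srbb xho lhes ahidb dmul vqlzr owc zykoe haavm
Hunk 3: at line 9 remove [owc] add [tuj,xojvu] -> 13 lines: yiqu khl xbqaz srbb xho lhes ahidb dmul vqlzr tuj xojvu zykoe haavm
Final line 7: ahidb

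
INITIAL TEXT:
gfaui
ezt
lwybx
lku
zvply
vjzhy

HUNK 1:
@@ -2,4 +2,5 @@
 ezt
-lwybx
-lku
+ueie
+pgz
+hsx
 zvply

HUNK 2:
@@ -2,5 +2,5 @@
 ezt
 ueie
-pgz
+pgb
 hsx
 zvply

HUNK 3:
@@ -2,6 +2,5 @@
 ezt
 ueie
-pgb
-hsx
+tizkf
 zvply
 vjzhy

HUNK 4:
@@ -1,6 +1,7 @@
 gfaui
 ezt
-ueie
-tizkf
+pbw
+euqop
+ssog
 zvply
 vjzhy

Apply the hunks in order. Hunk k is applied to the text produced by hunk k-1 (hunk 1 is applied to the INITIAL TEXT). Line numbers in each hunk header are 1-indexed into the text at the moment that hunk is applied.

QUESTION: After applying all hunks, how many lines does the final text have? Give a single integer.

Hunk 1: at line 2 remove [lwybx,lku] add [ueie,pgz,hsx] -> 7 lines: gfaui ezt ueie pgz hsx zvply vjzhy
Hunk 2: at line 2 remove [pgz] add [pgb] -> 7 lines: gfaui ezt ueie pgb hsx zvply vjzhy
Hunk 3: at line 2 remove [pgb,hsx] add [tizkf] -> 6 lines: gfaui ezt ueie tizkf zvply vjzhy
Hunk 4: at line 1 remove [ueie,tizkf] add [pbw,euqop,ssog] -> 7 lines: gfaui ezt pbw euqop ssog zvply vjzhy
Final line count: 7

Answer: 7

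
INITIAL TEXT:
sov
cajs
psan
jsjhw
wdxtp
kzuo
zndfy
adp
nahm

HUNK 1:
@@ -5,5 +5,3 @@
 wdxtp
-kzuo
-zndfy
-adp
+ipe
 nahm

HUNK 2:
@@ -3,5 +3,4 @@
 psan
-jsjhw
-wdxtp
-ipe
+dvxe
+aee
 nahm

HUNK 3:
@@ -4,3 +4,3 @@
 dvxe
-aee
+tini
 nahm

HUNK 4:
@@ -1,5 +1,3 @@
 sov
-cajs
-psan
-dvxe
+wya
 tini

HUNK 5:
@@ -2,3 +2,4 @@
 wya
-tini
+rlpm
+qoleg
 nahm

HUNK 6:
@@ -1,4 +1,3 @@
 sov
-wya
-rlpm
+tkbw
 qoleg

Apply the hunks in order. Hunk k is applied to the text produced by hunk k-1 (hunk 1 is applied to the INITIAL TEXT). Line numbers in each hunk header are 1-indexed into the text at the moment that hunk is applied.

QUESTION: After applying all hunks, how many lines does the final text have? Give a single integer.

Hunk 1: at line 5 remove [kzuo,zndfy,adp] add [ipe] -> 7 lines: sov cajs psan jsjhw wdxtp ipe nahm
Hunk 2: at line 3 remove [jsjhw,wdxtp,ipe] add [dvxe,aee] -> 6 lines: sov cajs psan dvxe aee nahm
Hunk 3: at line 4 remove [aee] add [tini] -> 6 lines: sov cajs psan dvxe tini nahm
Hunk 4: at line 1 remove [cajs,psan,dvxe] add [wya] -> 4 lines: sov wya tini nahm
Hunk 5: at line 2 remove [tini] add [rlpm,qoleg] -> 5 lines: sov wya rlpm qoleg nahm
Hunk 6: at line 1 remove [wya,rlpm] add [tkbw] -> 4 lines: sov tkbw qoleg nahm
Final line count: 4

Answer: 4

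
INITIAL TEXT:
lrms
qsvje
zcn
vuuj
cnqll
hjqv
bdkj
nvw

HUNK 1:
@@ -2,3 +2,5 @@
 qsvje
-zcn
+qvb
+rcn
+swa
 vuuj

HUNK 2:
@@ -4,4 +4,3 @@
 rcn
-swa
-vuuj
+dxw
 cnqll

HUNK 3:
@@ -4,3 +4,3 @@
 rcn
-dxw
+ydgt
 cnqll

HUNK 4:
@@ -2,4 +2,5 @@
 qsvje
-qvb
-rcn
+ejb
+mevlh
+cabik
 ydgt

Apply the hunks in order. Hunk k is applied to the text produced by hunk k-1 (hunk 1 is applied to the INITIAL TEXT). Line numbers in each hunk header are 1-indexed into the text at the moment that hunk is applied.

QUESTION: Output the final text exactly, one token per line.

Answer: lrms
qsvje
ejb
mevlh
cabik
ydgt
cnqll
hjqv
bdkj
nvw

Derivation:
Hunk 1: at line 2 remove [zcn] add [qvb,rcn,swa] -> 10 lines: lrms qsvje qvb rcn swa vuuj cnqll hjqv bdkj nvw
Hunk 2: at line 4 remove [swa,vuuj] add [dxw] -> 9 lines: lrms qsvje qvb rcn dxw cnqll hjqv bdkj nvw
Hunk 3: at line 4 remove [dxw] add [ydgt] -> 9 lines: lrms qsvje qvb rcn ydgt cnqll hjqv bdkj nvw
Hunk 4: at line 2 remove [qvb,rcn] add [ejb,mevlh,cabik] -> 10 lines: lrms qsvje ejb mevlh cabik ydgt cnqll hjqv bdkj nvw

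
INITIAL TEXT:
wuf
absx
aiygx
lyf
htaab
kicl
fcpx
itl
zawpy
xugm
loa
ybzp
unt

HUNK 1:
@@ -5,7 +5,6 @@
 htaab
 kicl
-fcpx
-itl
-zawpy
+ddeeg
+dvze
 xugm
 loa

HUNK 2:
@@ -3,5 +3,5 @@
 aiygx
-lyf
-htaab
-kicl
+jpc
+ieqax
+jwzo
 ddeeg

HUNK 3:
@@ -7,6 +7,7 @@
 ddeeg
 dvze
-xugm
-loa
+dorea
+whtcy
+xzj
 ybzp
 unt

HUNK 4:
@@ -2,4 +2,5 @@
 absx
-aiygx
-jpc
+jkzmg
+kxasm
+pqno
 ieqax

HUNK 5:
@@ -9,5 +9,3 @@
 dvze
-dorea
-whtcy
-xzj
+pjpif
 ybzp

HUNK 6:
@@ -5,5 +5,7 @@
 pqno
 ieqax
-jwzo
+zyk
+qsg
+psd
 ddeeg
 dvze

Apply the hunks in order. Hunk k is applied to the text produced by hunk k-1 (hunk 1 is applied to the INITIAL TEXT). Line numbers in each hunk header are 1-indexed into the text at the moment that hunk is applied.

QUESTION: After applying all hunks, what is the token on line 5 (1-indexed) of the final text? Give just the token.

Answer: pqno

Derivation:
Hunk 1: at line 5 remove [fcpx,itl,zawpy] add [ddeeg,dvze] -> 12 lines: wuf absx aiygx lyf htaab kicl ddeeg dvze xugm loa ybzp unt
Hunk 2: at line 3 remove [lyf,htaab,kicl] add [jpc,ieqax,jwzo] -> 12 lines: wuf absx aiygx jpc ieqax jwzo ddeeg dvze xugm loa ybzp unt
Hunk 3: at line 7 remove [xugm,loa] add [dorea,whtcy,xzj] -> 13 lines: wuf absx aiygx jpc ieqax jwzo ddeeg dvze dorea whtcy xzj ybzp unt
Hunk 4: at line 2 remove [aiygx,jpc] add [jkzmg,kxasm,pqno] -> 14 lines: wuf absx jkzmg kxasm pqno ieqax jwzo ddeeg dvze dorea whtcy xzj ybzp unt
Hunk 5: at line 9 remove [dorea,whtcy,xzj] add [pjpif] -> 12 lines: wuf absx jkzmg kxasm pqno ieqax jwzo ddeeg dvze pjpif ybzp unt
Hunk 6: at line 5 remove [jwzo] add [zyk,qsg,psd] -> 14 lines: wuf absx jkzmg kxasm pqno ieqax zyk qsg psd ddeeg dvze pjpif ybzp unt
Final line 5: pqno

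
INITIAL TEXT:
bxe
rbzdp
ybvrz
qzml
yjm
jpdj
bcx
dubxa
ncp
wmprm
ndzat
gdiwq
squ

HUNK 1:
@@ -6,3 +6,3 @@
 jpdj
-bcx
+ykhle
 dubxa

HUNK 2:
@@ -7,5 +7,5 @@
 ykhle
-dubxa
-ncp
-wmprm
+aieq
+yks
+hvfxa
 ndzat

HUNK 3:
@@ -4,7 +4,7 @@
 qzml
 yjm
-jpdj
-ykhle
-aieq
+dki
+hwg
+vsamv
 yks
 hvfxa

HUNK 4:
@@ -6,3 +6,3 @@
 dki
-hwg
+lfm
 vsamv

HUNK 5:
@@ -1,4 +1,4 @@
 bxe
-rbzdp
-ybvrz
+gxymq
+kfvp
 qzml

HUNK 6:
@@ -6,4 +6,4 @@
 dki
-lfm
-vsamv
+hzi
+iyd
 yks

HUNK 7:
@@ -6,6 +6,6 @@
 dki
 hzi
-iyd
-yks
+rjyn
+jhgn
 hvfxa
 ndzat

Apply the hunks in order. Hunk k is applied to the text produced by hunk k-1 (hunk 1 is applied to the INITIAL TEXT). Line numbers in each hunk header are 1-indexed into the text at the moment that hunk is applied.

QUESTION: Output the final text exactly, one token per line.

Answer: bxe
gxymq
kfvp
qzml
yjm
dki
hzi
rjyn
jhgn
hvfxa
ndzat
gdiwq
squ

Derivation:
Hunk 1: at line 6 remove [bcx] add [ykhle] -> 13 lines: bxe rbzdp ybvrz qzml yjm jpdj ykhle dubxa ncp wmprm ndzat gdiwq squ
Hunk 2: at line 7 remove [dubxa,ncp,wmprm] add [aieq,yks,hvfxa] -> 13 lines: bxe rbzdp ybvrz qzml yjm jpdj ykhle aieq yks hvfxa ndzat gdiwq squ
Hunk 3: at line 4 remove [jpdj,ykhle,aieq] add [dki,hwg,vsamv] -> 13 lines: bxe rbzdp ybvrz qzml yjm dki hwg vsamv yks hvfxa ndzat gdiwq squ
Hunk 4: at line 6 remove [hwg] add [lfm] -> 13 lines: bxe rbzdp ybvrz qzml yjm dki lfm vsamv yks hvfxa ndzat gdiwq squ
Hunk 5: at line 1 remove [rbzdp,ybvrz] add [gxymq,kfvp] -> 13 lines: bxe gxymq kfvp qzml yjm dki lfm vsamv yks hvfxa ndzat gdiwq squ
Hunk 6: at line 6 remove [lfm,vsamv] add [hzi,iyd] -> 13 lines: bxe gxymq kfvp qzml yjm dki hzi iyd yks hvfxa ndzat gdiwq squ
Hunk 7: at line 6 remove [iyd,yks] add [rjyn,jhgn] -> 13 lines: bxe gxymq kfvp qzml yjm dki hzi rjyn jhgn hvfxa ndzat gdiwq squ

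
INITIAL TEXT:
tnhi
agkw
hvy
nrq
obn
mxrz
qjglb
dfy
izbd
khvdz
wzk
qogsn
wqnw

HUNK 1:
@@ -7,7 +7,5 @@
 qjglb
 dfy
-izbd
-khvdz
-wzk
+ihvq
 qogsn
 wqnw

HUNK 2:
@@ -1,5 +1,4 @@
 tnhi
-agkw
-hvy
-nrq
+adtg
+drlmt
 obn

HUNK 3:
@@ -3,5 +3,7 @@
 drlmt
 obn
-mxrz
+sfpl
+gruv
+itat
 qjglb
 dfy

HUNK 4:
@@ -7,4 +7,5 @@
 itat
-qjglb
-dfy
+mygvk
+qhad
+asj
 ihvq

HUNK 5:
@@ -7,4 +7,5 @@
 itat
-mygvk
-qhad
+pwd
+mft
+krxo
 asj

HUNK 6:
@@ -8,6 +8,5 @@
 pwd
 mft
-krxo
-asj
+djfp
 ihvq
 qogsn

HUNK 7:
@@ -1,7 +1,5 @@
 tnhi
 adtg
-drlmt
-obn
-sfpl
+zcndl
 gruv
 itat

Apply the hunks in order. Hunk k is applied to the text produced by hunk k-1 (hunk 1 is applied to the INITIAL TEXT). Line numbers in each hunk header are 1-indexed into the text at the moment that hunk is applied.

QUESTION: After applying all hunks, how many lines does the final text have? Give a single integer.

Answer: 11

Derivation:
Hunk 1: at line 7 remove [izbd,khvdz,wzk] add [ihvq] -> 11 lines: tnhi agkw hvy nrq obn mxrz qjglb dfy ihvq qogsn wqnw
Hunk 2: at line 1 remove [agkw,hvy,nrq] add [adtg,drlmt] -> 10 lines: tnhi adtg drlmt obn mxrz qjglb dfy ihvq qogsn wqnw
Hunk 3: at line 3 remove [mxrz] add [sfpl,gruv,itat] -> 12 lines: tnhi adtg drlmt obn sfpl gruv itat qjglb dfy ihvq qogsn wqnw
Hunk 4: at line 7 remove [qjglb,dfy] add [mygvk,qhad,asj] -> 13 lines: tnhi adtg drlmt obn sfpl gruv itat mygvk qhad asj ihvq qogsn wqnw
Hunk 5: at line 7 remove [mygvk,qhad] add [pwd,mft,krxo] -> 14 lines: tnhi adtg drlmt obn sfpl gruv itat pwd mft krxo asj ihvq qogsn wqnw
Hunk 6: at line 8 remove [krxo,asj] add [djfp] -> 13 lines: tnhi adtg drlmt obn sfpl gruv itat pwd mft djfp ihvq qogsn wqnw
Hunk 7: at line 1 remove [drlmt,obn,sfpl] add [zcndl] -> 11 lines: tnhi adtg zcndl gruv itat pwd mft djfp ihvq qogsn wqnw
Final line count: 11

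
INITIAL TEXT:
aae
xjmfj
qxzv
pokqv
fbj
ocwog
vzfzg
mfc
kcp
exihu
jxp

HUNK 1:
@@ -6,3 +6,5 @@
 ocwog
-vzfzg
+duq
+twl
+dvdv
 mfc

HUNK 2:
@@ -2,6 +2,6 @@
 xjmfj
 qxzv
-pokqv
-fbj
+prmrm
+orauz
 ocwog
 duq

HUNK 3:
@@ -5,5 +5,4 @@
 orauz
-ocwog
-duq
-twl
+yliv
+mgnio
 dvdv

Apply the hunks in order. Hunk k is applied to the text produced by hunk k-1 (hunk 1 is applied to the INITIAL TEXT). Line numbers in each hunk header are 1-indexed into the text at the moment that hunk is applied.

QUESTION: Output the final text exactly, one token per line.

Hunk 1: at line 6 remove [vzfzg] add [duq,twl,dvdv] -> 13 lines: aae xjmfj qxzv pokqv fbj ocwog duq twl dvdv mfc kcp exihu jxp
Hunk 2: at line 2 remove [pokqv,fbj] add [prmrm,orauz] -> 13 lines: aae xjmfj qxzv prmrm orauz ocwog duq twl dvdv mfc kcp exihu jxp
Hunk 3: at line 5 remove [ocwog,duq,twl] add [yliv,mgnio] -> 12 lines: aae xjmfj qxzv prmrm orauz yliv mgnio dvdv mfc kcp exihu jxp

Answer: aae
xjmfj
qxzv
prmrm
orauz
yliv
mgnio
dvdv
mfc
kcp
exihu
jxp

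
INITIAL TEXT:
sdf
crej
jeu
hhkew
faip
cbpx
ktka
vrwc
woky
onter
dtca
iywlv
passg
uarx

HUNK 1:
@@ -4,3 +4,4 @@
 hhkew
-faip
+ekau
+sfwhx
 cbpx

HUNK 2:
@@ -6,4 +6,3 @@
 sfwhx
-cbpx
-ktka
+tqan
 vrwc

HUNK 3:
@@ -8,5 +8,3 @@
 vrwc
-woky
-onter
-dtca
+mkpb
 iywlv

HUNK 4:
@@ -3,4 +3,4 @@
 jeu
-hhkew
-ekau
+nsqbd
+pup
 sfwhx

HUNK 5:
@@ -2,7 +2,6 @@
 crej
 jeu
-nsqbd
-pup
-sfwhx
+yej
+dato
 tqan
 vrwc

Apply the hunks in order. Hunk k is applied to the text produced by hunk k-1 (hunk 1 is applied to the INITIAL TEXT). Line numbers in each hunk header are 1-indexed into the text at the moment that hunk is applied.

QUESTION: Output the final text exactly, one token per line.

Hunk 1: at line 4 remove [faip] add [ekau,sfwhx] -> 15 lines: sdf crej jeu hhkew ekau sfwhx cbpx ktka vrwc woky onter dtca iywlv passg uarx
Hunk 2: at line 6 remove [cbpx,ktka] add [tqan] -> 14 lines: sdf crej jeu hhkew ekau sfwhx tqan vrwc woky onter dtca iywlv passg uarx
Hunk 3: at line 8 remove [woky,onter,dtca] add [mkpb] -> 12 lines: sdf crej jeu hhkew ekau sfwhx tqan vrwc mkpb iywlv passg uarx
Hunk 4: at line 3 remove [hhkew,ekau] add [nsqbd,pup] -> 12 lines: sdf crej jeu nsqbd pup sfwhx tqan vrwc mkpb iywlv passg uarx
Hunk 5: at line 2 remove [nsqbd,pup,sfwhx] add [yej,dato] -> 11 lines: sdf crej jeu yej dato tqan vrwc mkpb iywlv passg uarx

Answer: sdf
crej
jeu
yej
dato
tqan
vrwc
mkpb
iywlv
passg
uarx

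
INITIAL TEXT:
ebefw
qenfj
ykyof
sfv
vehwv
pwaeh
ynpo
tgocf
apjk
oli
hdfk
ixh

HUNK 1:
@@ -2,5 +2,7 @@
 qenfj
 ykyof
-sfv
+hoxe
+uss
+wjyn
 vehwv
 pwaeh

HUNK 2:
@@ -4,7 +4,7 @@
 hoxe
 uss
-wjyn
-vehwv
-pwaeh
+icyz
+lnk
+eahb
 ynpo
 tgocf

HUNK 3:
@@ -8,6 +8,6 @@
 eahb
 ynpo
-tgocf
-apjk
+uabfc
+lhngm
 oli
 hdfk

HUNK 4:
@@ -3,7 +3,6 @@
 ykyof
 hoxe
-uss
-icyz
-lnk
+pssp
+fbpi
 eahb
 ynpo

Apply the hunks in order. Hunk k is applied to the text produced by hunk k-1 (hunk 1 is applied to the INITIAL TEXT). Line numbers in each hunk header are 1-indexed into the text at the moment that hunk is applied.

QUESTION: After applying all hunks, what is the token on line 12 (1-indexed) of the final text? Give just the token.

Hunk 1: at line 2 remove [sfv] add [hoxe,uss,wjyn] -> 14 lines: ebefw qenfj ykyof hoxe uss wjyn vehwv pwaeh ynpo tgocf apjk oli hdfk ixh
Hunk 2: at line 4 remove [wjyn,vehwv,pwaeh] add [icyz,lnk,eahb] -> 14 lines: ebefw qenfj ykyof hoxe uss icyz lnk eahb ynpo tgocf apjk oli hdfk ixh
Hunk 3: at line 8 remove [tgocf,apjk] add [uabfc,lhngm] -> 14 lines: ebefw qenfj ykyof hoxe uss icyz lnk eahb ynpo uabfc lhngm oli hdfk ixh
Hunk 4: at line 3 remove [uss,icyz,lnk] add [pssp,fbpi] -> 13 lines: ebefw qenfj ykyof hoxe pssp fbpi eahb ynpo uabfc lhngm oli hdfk ixh
Final line 12: hdfk

Answer: hdfk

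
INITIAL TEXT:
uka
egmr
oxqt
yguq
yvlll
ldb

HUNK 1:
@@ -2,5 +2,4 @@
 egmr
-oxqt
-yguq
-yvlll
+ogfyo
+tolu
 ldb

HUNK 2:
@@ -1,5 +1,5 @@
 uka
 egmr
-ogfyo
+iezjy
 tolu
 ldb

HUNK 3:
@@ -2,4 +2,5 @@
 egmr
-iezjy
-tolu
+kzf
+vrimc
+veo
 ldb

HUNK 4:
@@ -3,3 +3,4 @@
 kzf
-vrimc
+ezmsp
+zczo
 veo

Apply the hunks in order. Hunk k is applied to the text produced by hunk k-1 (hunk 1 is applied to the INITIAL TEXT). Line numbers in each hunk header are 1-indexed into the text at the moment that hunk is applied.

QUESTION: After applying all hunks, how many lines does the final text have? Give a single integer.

Hunk 1: at line 2 remove [oxqt,yguq,yvlll] add [ogfyo,tolu] -> 5 lines: uka egmr ogfyo tolu ldb
Hunk 2: at line 1 remove [ogfyo] add [iezjy] -> 5 lines: uka egmr iezjy tolu ldb
Hunk 3: at line 2 remove [iezjy,tolu] add [kzf,vrimc,veo] -> 6 lines: uka egmr kzf vrimc veo ldb
Hunk 4: at line 3 remove [vrimc] add [ezmsp,zczo] -> 7 lines: uka egmr kzf ezmsp zczo veo ldb
Final line count: 7

Answer: 7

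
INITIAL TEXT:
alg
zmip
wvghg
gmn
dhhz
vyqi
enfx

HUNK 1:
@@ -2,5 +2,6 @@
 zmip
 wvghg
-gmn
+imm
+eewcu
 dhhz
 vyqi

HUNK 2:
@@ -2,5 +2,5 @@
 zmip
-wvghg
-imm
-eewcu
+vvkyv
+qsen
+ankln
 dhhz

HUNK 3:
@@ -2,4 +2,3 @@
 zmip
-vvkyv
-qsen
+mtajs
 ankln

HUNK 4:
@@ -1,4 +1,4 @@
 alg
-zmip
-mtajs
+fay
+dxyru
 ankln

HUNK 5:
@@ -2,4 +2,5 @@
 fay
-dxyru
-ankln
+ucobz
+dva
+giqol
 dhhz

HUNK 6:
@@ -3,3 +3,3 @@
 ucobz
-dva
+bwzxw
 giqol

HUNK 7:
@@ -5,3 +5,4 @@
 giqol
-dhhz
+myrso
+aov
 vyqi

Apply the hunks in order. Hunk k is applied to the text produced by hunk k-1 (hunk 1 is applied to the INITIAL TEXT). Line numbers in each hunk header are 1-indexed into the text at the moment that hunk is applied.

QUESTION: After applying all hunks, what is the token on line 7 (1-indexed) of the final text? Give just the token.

Hunk 1: at line 2 remove [gmn] add [imm,eewcu] -> 8 lines: alg zmip wvghg imm eewcu dhhz vyqi enfx
Hunk 2: at line 2 remove [wvghg,imm,eewcu] add [vvkyv,qsen,ankln] -> 8 lines: alg zmip vvkyv qsen ankln dhhz vyqi enfx
Hunk 3: at line 2 remove [vvkyv,qsen] add [mtajs] -> 7 lines: alg zmip mtajs ankln dhhz vyqi enfx
Hunk 4: at line 1 remove [zmip,mtajs] add [fay,dxyru] -> 7 lines: alg fay dxyru ankln dhhz vyqi enfx
Hunk 5: at line 2 remove [dxyru,ankln] add [ucobz,dva,giqol] -> 8 lines: alg fay ucobz dva giqol dhhz vyqi enfx
Hunk 6: at line 3 remove [dva] add [bwzxw] -> 8 lines: alg fay ucobz bwzxw giqol dhhz vyqi enfx
Hunk 7: at line 5 remove [dhhz] add [myrso,aov] -> 9 lines: alg fay ucobz bwzxw giqol myrso aov vyqi enfx
Final line 7: aov

Answer: aov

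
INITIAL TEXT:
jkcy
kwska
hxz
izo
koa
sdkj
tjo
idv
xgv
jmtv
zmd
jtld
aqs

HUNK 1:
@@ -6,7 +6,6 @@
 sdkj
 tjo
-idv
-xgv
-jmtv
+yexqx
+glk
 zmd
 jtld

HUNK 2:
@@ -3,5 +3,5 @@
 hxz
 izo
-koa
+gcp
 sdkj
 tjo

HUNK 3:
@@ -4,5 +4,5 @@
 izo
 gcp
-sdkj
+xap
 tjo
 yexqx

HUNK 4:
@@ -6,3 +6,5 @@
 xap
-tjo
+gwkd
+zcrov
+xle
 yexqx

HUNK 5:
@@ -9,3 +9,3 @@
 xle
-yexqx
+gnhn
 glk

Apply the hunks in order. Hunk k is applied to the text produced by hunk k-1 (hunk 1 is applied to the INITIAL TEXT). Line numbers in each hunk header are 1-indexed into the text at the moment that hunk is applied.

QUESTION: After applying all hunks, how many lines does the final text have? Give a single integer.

Answer: 14

Derivation:
Hunk 1: at line 6 remove [idv,xgv,jmtv] add [yexqx,glk] -> 12 lines: jkcy kwska hxz izo koa sdkj tjo yexqx glk zmd jtld aqs
Hunk 2: at line 3 remove [koa] add [gcp] -> 12 lines: jkcy kwska hxz izo gcp sdkj tjo yexqx glk zmd jtld aqs
Hunk 3: at line 4 remove [sdkj] add [xap] -> 12 lines: jkcy kwska hxz izo gcp xap tjo yexqx glk zmd jtld aqs
Hunk 4: at line 6 remove [tjo] add [gwkd,zcrov,xle] -> 14 lines: jkcy kwska hxz izo gcp xap gwkd zcrov xle yexqx glk zmd jtld aqs
Hunk 5: at line 9 remove [yexqx] add [gnhn] -> 14 lines: jkcy kwska hxz izo gcp xap gwkd zcrov xle gnhn glk zmd jtld aqs
Final line count: 14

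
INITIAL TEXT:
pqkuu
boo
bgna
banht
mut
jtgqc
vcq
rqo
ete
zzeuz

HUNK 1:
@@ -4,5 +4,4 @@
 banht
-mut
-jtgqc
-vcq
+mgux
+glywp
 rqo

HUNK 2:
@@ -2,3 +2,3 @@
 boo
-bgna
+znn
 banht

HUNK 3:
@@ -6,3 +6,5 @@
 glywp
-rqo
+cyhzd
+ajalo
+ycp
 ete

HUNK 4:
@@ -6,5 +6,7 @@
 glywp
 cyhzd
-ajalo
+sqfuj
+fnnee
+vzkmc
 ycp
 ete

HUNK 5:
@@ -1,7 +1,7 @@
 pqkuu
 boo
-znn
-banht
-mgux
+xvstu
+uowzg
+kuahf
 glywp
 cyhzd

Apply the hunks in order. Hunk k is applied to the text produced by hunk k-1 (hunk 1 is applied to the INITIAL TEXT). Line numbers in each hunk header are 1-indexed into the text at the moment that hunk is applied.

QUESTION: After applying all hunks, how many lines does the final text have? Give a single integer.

Hunk 1: at line 4 remove [mut,jtgqc,vcq] add [mgux,glywp] -> 9 lines: pqkuu boo bgna banht mgux glywp rqo ete zzeuz
Hunk 2: at line 2 remove [bgna] add [znn] -> 9 lines: pqkuu boo znn banht mgux glywp rqo ete zzeuz
Hunk 3: at line 6 remove [rqo] add [cyhzd,ajalo,ycp] -> 11 lines: pqkuu boo znn banht mgux glywp cyhzd ajalo ycp ete zzeuz
Hunk 4: at line 6 remove [ajalo] add [sqfuj,fnnee,vzkmc] -> 13 lines: pqkuu boo znn banht mgux glywp cyhzd sqfuj fnnee vzkmc ycp ete zzeuz
Hunk 5: at line 1 remove [znn,banht,mgux] add [xvstu,uowzg,kuahf] -> 13 lines: pqkuu boo xvstu uowzg kuahf glywp cyhzd sqfuj fnnee vzkmc ycp ete zzeuz
Final line count: 13

Answer: 13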